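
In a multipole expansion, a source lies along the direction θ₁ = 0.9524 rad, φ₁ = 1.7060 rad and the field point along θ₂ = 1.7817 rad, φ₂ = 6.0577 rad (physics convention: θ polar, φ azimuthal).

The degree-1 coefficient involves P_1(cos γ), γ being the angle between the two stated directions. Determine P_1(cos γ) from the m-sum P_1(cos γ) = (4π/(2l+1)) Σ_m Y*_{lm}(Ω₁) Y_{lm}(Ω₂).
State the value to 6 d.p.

Expand P_1 via completeness: Σ_{m} conj(Y_{1,m}) at Ω₁ times Y_{1,m} at Ω₂ —
  [-1]  conj(Y_{1,-1})(Ω₁) = (-0.037946, 0.278943) ; Y_{1,-1}(Ω₂) = (0.329287, 0.075534) ; Δ = (-0.033565, 0.088986)
  [+0]  conj(Y_{1,0})(Ω₁) = (0.283257, -0.000000) ; Y_{1,0}(Ω₂) = (-0.102286, 0.000000) ; Δ = (-0.028973, 0.000000)
  [+1]  conj(Y_{1,1})(Ω₁) = (0.037946, 0.278943) ; Y_{1,1}(Ω₂) = (-0.329287, 0.075534) ; Δ = (-0.033565, -0.088986)
Total Σ_m = (-0.096102, 0.000000). Multiply by 4.188790: (-0.402552, 0.000000). P_1(cos γ) = -0.402552

-0.402552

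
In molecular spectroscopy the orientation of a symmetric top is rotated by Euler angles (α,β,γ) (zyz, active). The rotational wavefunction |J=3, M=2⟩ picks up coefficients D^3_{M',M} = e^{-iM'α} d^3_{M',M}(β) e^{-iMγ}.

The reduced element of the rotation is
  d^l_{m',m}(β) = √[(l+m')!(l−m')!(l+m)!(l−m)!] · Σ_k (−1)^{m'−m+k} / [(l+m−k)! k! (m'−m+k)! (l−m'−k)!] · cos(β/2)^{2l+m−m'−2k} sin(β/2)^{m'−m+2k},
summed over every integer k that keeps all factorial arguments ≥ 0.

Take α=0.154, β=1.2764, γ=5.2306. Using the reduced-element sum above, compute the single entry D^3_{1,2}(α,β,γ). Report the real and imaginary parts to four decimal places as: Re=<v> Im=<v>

Re=0.0235 Im=-0.0587

First d^3_{1,2}(β=1.2764), then the phase factors e^{-i(1)α} and e^{-i(2)γ}:
With c≡cos(β/2)=0.803169 and s≡sin(β/2)=0.595751, N=[24·2·120·1]^{1/2}=75.894664
Admissible k: 1..2 (factorial args all ≥0)
  k=1: (−1)^0·75.8947/(24)·0.8032^5·0.5958^1 = +0.629652
  k=2: (−1)^1·75.8947/(12)·0.8032^3·0.5958^3 = -0.692859
d^3_{1,2}(1.2764) = +0.629652 -0.692859 = -0.063208
D = (+0.988165-0.153392i)·(-0.063208)·(-0.509303+0.860587i) = +0.023467-0.058690i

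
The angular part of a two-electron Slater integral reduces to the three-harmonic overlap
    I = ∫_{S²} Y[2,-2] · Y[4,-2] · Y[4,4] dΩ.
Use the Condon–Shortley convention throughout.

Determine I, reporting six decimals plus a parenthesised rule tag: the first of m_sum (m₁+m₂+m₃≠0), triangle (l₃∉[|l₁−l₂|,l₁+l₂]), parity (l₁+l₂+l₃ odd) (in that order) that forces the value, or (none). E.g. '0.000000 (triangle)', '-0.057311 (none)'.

-0.106180 (none)

Checks pass: Σm=0; 10 even; l₃=4∈[2,6].
(2·2+1)(2·4+1)(2·4+1) = 405
Δ: 2! 2! 6! / 11! → 1/13860
sum: t=0:+1/192 t=1:−1/36 t=2:+1/192 = -5/288
3j²(2 4 4; 0 0 0) = Δ·Π!·Σ² = 20/693  (sign -1)
sum: t=2:+1/2880 = 1/2880
3j²(2 4 4; -2 -2 4) = Δ·Π!·Σ² = 2/165  (sign +1)
combine: 4πI² = 405·20/693·2/165 = 120/847
take √, sign -1: I = -0.10618031
No selection rule forces the value: the integral is nonzero (none).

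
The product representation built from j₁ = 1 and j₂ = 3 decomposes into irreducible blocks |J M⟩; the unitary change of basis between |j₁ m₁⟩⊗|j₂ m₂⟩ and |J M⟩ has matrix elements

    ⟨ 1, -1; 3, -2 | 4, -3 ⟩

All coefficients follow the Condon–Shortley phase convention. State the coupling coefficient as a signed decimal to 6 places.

j₁+j₂−J=0  J+j₁−j₂=2  J−j₁+j₂=6  j₁+j₂+J+1=9
(j₁±m₁, j₂±m₂, J±M) = (0,2,1,5,1,7)
P² = 43200
sum k=0..0:
  [0] +1/240 = 1/240
S = 1/240
C² = P²·S² = 3/4 ; C = +0.866025

+0.866025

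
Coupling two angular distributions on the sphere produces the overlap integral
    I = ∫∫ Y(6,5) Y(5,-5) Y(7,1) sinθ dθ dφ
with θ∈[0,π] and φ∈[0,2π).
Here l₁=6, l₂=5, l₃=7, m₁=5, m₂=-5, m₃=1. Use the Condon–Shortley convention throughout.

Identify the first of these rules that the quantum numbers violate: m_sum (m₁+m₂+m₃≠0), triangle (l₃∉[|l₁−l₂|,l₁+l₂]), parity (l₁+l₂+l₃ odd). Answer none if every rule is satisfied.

azimuthal sum: 5 − 5 + 1 = 1  ✗
1 ≤ 7 ≤ 11 (triangle on l)
L = 6 + 5 + 7 = 18 (even)

m_sum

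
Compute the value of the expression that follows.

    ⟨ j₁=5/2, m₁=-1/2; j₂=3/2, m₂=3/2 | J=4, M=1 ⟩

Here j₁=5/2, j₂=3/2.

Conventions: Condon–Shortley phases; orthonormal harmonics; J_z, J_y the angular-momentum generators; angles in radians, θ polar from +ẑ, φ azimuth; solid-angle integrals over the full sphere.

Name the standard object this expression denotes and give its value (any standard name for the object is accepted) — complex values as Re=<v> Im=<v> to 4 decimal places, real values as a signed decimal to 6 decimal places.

Clebsch–Gordan coefficient, +√(5/28) ≈ +0.422577

This is a Clebsch–Gordan (vector-coupling) coefficient.
j₁+j₂−J=0  J+j₁−j₂=5  J−j₁+j₂=3  j₁+j₂+J+1=9
(j₁±m₁, j₂±m₂, J±M) = (2,3,3,0,5,3)
P² = 6480/7
sum k=0..0:
  [0] +1/72 = 1/72
S = 1/72
C² = P²·S² = 5/28 ; C = +0.422577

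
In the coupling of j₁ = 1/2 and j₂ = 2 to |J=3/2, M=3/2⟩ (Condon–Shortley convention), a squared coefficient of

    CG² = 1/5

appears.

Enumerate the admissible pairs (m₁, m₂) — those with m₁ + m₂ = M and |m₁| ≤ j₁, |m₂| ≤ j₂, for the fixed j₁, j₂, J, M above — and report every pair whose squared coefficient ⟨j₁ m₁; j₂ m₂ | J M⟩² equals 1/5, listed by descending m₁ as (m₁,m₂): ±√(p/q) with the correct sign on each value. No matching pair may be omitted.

(1/2,1): +√(1/5)

Admissible pairs with m₁+m₂ = M = 3/2: (-1/2,2), (1/2,1)
  (m₁,m₂)=(1/2,1): CG² = 1/5, CG = +√(1/5)   ← matches the target
  (m₁,m₂)=(-1/2,2): CG² = 4/5, CG = −√(4/5)
Pairs with CG² = 1/5: (1/2,1): +√(1/5)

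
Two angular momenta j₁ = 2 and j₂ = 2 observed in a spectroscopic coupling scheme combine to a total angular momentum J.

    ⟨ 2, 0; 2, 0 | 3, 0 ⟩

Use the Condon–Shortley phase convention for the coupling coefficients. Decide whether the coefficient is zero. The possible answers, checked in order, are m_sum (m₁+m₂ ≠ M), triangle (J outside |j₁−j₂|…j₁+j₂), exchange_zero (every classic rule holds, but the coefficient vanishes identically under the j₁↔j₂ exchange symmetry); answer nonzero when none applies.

exchange_zero

m-sum: m₁+m₂ = 0+0 = 0, M = 0  ✓
triangle: |j₁−j₂| = 0 ≤ J = 3 ≤ j₁+j₂ = 4  ✓
exchange: j₁=j₂ and m₁=m₂, and (−1)^(j₁+j₂−J) = (−1)^1 = −1 forces ⟨j₁m₁;j₂m₂|JM⟩ = −⟨j₂m₂;j₁m₁|JM⟩ = −⟨j₁m₁;j₂m₂|JM⟩ ⇒ the coefficient vanishes identically
Racah sum check: Σ_k collapses to 0 ⇒ CG = 0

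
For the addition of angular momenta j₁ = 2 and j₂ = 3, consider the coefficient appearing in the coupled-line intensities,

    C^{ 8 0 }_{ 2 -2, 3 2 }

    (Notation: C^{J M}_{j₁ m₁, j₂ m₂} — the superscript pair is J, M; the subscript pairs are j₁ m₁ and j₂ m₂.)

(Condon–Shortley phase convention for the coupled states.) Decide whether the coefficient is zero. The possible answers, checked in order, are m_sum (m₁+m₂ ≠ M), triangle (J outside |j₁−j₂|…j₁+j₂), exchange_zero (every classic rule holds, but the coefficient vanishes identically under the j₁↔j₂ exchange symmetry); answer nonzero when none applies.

m-sum: m₁+m₂ = -2+2 = 0, M = 0  ✓
triangle: need |j₁−j₂| ≤ J ≤ j₁+j₂, i.e. J ∈ [1, 5]; J = 8 is outside ✗ ⇒ coefficient is 0

triangle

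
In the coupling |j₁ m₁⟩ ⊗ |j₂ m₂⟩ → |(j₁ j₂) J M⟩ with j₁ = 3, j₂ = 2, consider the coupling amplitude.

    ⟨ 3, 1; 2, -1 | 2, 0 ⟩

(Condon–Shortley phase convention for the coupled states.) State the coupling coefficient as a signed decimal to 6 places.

triangle: 3!×3!×1!/8! = 36/40320
(j±m)!: 4!×2!×1!×3!×2!×2! = 1152
prefactor² = (2J+1)×Δ×N² = 36/7
  k=0: +1/(0!×3!×2!×1!×1!×0!) = 1/12
  k=1: −1/(1!×2!×1!×0!×2!×1!) = -1/4
Σ = -1/6  ⇒  CG² = 36/7×(-1/6)² = 1/7
CG = −√(1/7) = -0.377964

-0.377964  (= −√(1/7))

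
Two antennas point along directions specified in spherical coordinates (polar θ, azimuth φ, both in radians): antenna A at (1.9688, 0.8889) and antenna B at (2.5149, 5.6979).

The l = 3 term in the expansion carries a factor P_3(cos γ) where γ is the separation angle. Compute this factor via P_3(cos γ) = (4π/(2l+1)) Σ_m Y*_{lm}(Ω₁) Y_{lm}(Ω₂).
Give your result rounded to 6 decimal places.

Summing Y*_{l m}(θ₁,φ₁)·Y_{l m}(θ₂,φ₂) over m ∈ [−3, 3]; prefactor 4π/(2·3+1) = 1.795196:
  term(m=-3) = (-0.007861, -0.026359)   from Y*(Ω₁)=(-0.290670, 0.149444), Y(Ω₂)=(-0.015486, 0.082723)
  term(m=-2) = (-0.094050, 0.018402)   from Y*(Ω₁)=(0.069181, -0.329413), Y(Ω₂)=(-0.110931, -0.262211)
  term(m=-1) = (-0.003092, -0.031900)   from Y*(Ω₁)=(-0.046738, -0.057573), Y(Ω₂)=(0.360255, 0.238759)
  term(m=+0) = (-0.027555, 0.000000)   from Y*(Ω₁)=(0.325272, -0.000000), Y(Ω₂)=(-0.084715, 0.000000)
  term(m=+1) = (-0.003092, 0.031900)   from Y*(Ω₁)=(0.046738, -0.057573), Y(Ω₂)=(-0.360255, 0.238759)
  term(m=+2) = (-0.094050, -0.018402)   from Y*(Ω₁)=(0.069181, 0.329413), Y(Ω₂)=(-0.110931, 0.262211)
  term(m=+3) = (-0.007861, 0.026359)   from Y*(Ω₁)=(0.290670, 0.149444), Y(Ω₂)=(0.015486, 0.082723)
Σ over m = (-0.237561, -0.000000); ×(4π/7) → (-0.426469, -0.000000). Real part: -0.426469

-0.426469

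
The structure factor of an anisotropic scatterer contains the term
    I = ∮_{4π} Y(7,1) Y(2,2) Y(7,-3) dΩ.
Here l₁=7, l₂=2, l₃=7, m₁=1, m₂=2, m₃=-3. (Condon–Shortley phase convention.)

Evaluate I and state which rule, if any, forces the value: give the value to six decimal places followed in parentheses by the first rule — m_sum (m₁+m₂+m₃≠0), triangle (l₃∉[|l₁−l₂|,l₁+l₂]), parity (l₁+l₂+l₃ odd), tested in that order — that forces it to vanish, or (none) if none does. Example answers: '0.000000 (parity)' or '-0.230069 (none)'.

m-sum 0 ✓  L=16 even ✓  5≤7≤9 ✓
Π(2lᵢ+1) = 15×5×15 = 1125
triangle coeff Δ(7,2,7) = 1/185640
Σ_t [0,2]: t=0:+1/2419200 t=1:−1/518400 t=2:+1/2419200 = -1/907200
(3j)²=56/3315 [(7 2 7; 0 0 0)], sign=+1
Σ_t [2,2]: t=2:+1/3870720 = 1/3870720
(3j)²=135/6188 [(7 2 7; 1 2 -3)], sign=+1
⇒ 4πI² = 20250/48841
I = (+1)√(20250/48841/(4π)) = 0.18164160
No selection rule forces the value: the integral is nonzero (none).

0.181642 (none)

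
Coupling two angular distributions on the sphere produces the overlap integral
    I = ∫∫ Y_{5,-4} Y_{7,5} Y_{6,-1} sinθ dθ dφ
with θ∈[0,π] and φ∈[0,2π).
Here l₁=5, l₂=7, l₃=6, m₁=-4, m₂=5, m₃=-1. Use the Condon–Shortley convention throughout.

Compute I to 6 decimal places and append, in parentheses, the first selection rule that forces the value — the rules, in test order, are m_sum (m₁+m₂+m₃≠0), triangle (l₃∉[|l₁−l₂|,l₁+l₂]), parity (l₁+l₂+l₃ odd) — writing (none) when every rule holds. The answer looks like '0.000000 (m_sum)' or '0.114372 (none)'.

Checks pass: Σm=0; 18 even; l₃=6∈[2,12].
(2·5+1)(2·7+1)(2·6+1) = 2145
Δ: 6! 4! 8! / 19! → 1/174594420
sum: t=1:−1/4147200 t=2:+1/207360 t=3:−1/82944 t=4:+1/207360 t=5:−1/4147200 = -1/345600
3j²(5 7 6; 0 0 0) = Δ·Π!·Σ² = 420/46189  (sign -1)
sum: t=5:−1/14515200 t=6:+1/6220800 = 1/10886400
3j²(5 7 6; -4 5 -1) = Δ·Π!·Σ² = 128/12597  (sign -1)
combine: 4πI² = 2145·420/46189·128/12597 = 268800/1356277
take √, sign +1: I = 0.12558434
No selection rule forces the value: the integral is nonzero (none).

0.125584 (none)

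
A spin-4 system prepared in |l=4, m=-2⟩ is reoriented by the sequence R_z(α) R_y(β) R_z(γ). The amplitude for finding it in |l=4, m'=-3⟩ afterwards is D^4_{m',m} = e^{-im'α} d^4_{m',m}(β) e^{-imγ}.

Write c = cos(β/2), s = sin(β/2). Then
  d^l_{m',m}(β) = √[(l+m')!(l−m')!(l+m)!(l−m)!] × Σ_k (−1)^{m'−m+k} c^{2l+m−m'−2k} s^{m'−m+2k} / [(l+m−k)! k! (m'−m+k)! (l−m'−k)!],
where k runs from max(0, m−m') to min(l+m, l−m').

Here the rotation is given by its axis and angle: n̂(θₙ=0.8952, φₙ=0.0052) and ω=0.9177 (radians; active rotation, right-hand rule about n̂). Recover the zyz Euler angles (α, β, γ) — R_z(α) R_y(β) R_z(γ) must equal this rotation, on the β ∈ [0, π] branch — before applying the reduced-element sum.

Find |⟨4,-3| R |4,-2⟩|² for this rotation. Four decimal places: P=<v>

Axis–angle → zyz. n̂ = (sinθₙcosφₙ, sinθₙsinφₙ, cosθₙ) = (+0.780324, +0.004058, +0.625363), ω = 0.9177.
R = I cosω + sinω [n̂]ₓ + (1−cosω) n̂n̂ᵀ gives
  R = [+0.846553, -0.495425, +0.194684; +0.497909, +0.607655, -0.618742; +0.188239, +0.620733, +0.761089]
β = atan2(√(R₁₃²+R₂₃²), R₃₃) = 0.705806; α = atan2(R₂₃, R₁₃) mod 2π = 5.017227; γ = atan2(R₃₂, −R₃₁) mod 2π = 1.865235
Split into d^4_{-3,-2}(β=0.7058) × two z-phases.
With c≡cos(β/2)=0.938373 and s≡sin(β/2)=0.345624, N=[1·5040·2·720]^{1/2}=2693.993318
k: max(0,(-2)−(-3))=1 … min(4+(-2),4−(-3))=2
  k=1: (−1)^0·2693.9933/(720)·0.9384^7·0.3456^1 = +0.828508
  k=2: (−1)^1·2693.9933/(240)·0.9384^5·0.3456^3 = -0.337189
d^4_{-3,-2}(0.7058) = +0.828508 -0.337189 = +0.491319
|D^4_{-3,-2}|² = |d^4_{-3,-2}(β)|² = (+0.491319)² = 0.241394 (the z-rotation phases have unit modulus)

P=0.2414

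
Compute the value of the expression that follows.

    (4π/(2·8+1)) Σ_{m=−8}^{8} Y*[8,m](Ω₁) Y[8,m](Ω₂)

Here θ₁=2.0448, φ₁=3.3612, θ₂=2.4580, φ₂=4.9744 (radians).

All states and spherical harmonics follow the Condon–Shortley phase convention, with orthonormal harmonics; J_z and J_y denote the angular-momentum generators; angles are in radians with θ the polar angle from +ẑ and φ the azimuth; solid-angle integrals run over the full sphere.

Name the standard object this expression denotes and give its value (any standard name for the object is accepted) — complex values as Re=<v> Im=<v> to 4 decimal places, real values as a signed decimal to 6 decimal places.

This sum is the spherical-harmonic addition theorem: it equals the Legendre polynomial P_l(cos γ) of the angle γ between the two directions.
Summing Y*_{l m}(θ₁,φ₁)·Y_{l m}(θ₂,φ₂) over m ∈ [−8, 8]; prefactor 4π/(2·8+1) = 0.739198:
  m=-8: (-0.037450, 0.198950) × (-0.006544, -0.011291) = (0.002491, -0.000879)  (running Σ = (0.002491, -0.000879))
  m=-7: (0.013933, 0.415192) × (0.061871, -0.016676) = (0.007786, 0.025456)  (running Σ = (0.010277, 0.024577))
  m=-6: (0.099405, 0.384245) × (0.000243, 0.191530) = (-0.073570, 0.019132)  (running Σ = (-0.063293, 0.043709))
  m=-5: (0.011802, 0.023075) × (-0.368308, -0.098270) = (-0.002079, -0.009659)  (running Σ = (-0.065372, 0.034051))
  m=-4: (-0.215930, -0.260370) × (0.238042, -0.413108) = (-0.158961, 0.027224)  (running Σ = (-0.224333, 0.061274))
  m=-3: (-0.160792, -0.124488) × (0.176610, 0.176386) = (-0.006440, -0.050347)  (running Σ = (-0.230773, 0.010927))
  m=-2: (0.222171, 0.104381) × (0.197663, -0.114233) = (0.055839, -0.004747)  (running Σ = (-0.174934, 0.006180))
  m=-1: (0.251472, 0.056130) × (0.097485, 0.363510) = (0.004111, 0.096885)  (running Σ = (-0.170823, 0.103065))
  m=0: (-0.210880, -0.000000) × (0.116210, 0.000000) = (-0.024506, -0.000000)  (running Σ = (-0.195330, 0.103065))
  m=1: (-0.251472, 0.056130) × (-0.097485, 0.363510) = (0.004111, -0.096885)  (running Σ = (-0.191219, 0.006180))
  m=2: (0.222171, -0.104381) × (0.197663, 0.114233) = (0.055839, 0.004747)  (running Σ = (-0.135380, 0.010927))
  m=3: (0.160792, -0.124488) × (-0.176610, 0.176386) = (-0.006440, 0.050347)  (running Σ = (-0.141820, 0.061274))
  m=4: (-0.215930, 0.260370) × (0.238042, 0.413108) = (-0.158961, -0.027224)  (running Σ = (-0.300781, 0.034051))
  m=5: (-0.011802, 0.023075) × (0.368308, -0.098270) = (-0.002079, 0.009659)  (running Σ = (-0.302860, 0.043709))
  m=6: (0.099405, -0.384245) × (0.000243, -0.191530) = (-0.073570, -0.019132)  (running Σ = (-0.376430, 0.024577))
  m=7: (-0.013933, 0.415192) × (-0.061871, -0.016676) = (0.007786, -0.025456)  (running Σ = (-0.368644, -0.000879))
  m=8: (-0.037450, -0.198950) × (-0.006544, 0.011291) = (0.002491, 0.000879)  (running Σ = (-0.366153, -0.000000))
Σ over m = (-0.366153, -0.000000); ×(4π/17) → (-0.270660, -0.000000). Real part: -0.270660

Legendre polynomial (addition theorem), -0.270660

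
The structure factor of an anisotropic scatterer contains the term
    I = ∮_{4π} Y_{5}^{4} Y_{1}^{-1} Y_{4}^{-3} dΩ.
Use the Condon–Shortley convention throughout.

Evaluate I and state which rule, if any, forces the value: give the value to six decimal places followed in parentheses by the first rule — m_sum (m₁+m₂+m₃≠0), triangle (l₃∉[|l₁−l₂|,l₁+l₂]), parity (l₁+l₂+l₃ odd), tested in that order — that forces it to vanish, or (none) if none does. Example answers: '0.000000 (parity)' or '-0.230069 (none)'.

0.294638 (none)

Checks pass: Σm=0; 10 even; l₃=4∈[4,6].
(2·5+1)(2·1+1)(2·4+1) = 297
Δ: 2! 8! 0! / 11! → 1/495
sum: t=1:−1/576 = -1/576
3j²(5 1 4; 0 0 0) = Δ·Π!·Σ² = 5/99  (sign -1)
sum: t=0:+1/10080 = 1/10080
3j²(5 1 4; 4 -1 -3) = Δ·Π!·Σ² = 4/55  (sign -1)
combine: 4πI² = 297·5/99·4/55 = 12/11
take √, sign +1: I = 0.29463840
No selection rule forces the value: the integral is nonzero (none).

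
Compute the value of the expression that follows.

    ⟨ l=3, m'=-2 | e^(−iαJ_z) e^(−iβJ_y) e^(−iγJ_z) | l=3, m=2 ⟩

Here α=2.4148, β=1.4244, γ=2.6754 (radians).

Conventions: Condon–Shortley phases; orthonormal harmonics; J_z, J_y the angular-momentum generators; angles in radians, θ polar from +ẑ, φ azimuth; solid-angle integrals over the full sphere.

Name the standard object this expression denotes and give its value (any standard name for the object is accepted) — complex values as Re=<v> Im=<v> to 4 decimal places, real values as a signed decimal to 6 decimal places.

This is a Wigner D-matrix element — the rotation-matrix element ⟨l m'| R(α,β,γ) |l m⟩ in the angular-momentum basis.
Split into d^3_{-2,2}(β=1.4244) × two z-phases.
With c≡cos(β/2)=0.756926 and s≡sin(β/2)=0.653501, N=[1·120·120·1]^{1/2}=120.000000
k: max(0,(2)−(-2))=4 … min(3+(2),3−(-2))=5
  k=4: (−1)^0·120.0000/(24)·0.7569^2·0.6535^4 = +0.522469
  k=5: (−1)^1·120.0000/(120)·0.7569^0·0.6535^6 = -0.077889
d^3_{-2,2}(1.4244) = +0.522469 -0.077889 = +0.444580
Phases: e^{-i·(-2)·2.4148}=+0.116943-0.993139i, e^{-i·(2)·2.6754}=+0.595920+0.803044i ⇒ D=+0.385550-0.221366i

Wigner D-matrix element, Re=0.3856 Im=-0.2214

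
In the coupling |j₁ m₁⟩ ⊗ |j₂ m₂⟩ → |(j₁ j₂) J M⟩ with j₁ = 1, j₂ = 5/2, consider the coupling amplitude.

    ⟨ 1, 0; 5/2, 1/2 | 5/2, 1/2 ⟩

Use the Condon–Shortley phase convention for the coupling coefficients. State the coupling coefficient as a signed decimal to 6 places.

-0.169031

triangle: 1!·1!·4!/7! = 24/5040
(j±m)!: 1!·1!·3!·2!·3!·2! = 144
prefactor² = (2J+1)·Δ·N² = 144/35
  k=0: +1/(0!·1!·1!·3!·0!·1!) = 1/6
  k=1: −1/(1!·0!·0!·2!·1!·2!) = -1/4
Σ = -1/12  ⇒  CG² = 144/35·(-1/12)² = 1/35
CG = −√(1/35) = -0.169031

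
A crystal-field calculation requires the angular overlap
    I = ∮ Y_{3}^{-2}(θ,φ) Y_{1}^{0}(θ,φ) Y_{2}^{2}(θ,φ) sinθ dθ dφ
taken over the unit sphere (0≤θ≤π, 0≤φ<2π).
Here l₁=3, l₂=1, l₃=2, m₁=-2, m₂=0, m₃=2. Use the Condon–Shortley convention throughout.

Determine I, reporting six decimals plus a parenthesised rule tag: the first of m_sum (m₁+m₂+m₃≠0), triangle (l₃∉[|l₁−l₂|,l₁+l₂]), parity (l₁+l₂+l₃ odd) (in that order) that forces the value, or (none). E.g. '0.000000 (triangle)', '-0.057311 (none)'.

0.184674 (none)

Checks pass: Σm=0; 6 even; l₃=2∈[2,4].
(2·3+1)(2·1+1)(2·2+1) = 105
Δ: 2! 4! 0! / 7! → 1/105
sum: t=1:−1/4 = -1/4
3j²(3 1 2; 0 0 0) = Δ·Π!·Σ² = 3/35  (sign -1)
sum: t=1:−1/24 = -1/24
3j²(3 1 2; -2 0 2) = Δ·Π!·Σ² = 1/21  (sign -1)
combine: 4πI² = 105·3/35·1/21 = 3/7
take √, sign +1: I = 0.18467439
No selection rule forces the value: the integral is nonzero (none).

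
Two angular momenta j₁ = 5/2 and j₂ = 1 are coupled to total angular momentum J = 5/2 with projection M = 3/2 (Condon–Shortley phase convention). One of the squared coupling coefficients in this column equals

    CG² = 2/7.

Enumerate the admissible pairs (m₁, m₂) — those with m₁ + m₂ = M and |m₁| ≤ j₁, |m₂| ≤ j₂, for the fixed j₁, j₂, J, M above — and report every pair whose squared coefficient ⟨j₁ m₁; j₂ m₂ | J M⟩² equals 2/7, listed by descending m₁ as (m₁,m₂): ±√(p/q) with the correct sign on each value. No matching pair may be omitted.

(5/2,-1): +√(2/7)

Admissible pairs with m₁+m₂ = M = 3/2: (1/2,1), (3/2,0), (5/2,-1)
  (m₁,m₂)=(5/2,-1): CG² = 2/7, CG = +√(2/7)   ← matches the target
  (m₁,m₂)=(3/2,0): CG² = 9/35, CG = +√(9/35)
  (m₁,m₂)=(1/2,1): CG² = 16/35, CG = −√(16/35)
Pairs with CG² = 2/7: (5/2,-1): +√(2/7)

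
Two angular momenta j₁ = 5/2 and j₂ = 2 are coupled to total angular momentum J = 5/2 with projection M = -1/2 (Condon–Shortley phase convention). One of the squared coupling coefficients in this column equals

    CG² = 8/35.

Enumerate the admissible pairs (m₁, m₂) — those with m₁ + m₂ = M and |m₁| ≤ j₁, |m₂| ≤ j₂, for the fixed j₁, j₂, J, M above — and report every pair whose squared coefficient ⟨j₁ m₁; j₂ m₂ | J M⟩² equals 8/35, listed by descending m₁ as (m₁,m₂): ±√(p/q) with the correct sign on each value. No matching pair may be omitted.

Admissible pairs with m₁+m₂ = M = -1/2: (-5/2,2), (-3/2,1), (-1/2,0), (1/2,-1), (3/2,-2)
  (m₁,m₂)=(3/2,-2): CG² = 27/70, CG = +√(27/70)
  (m₁,m₂)=(1/2,-1): CG² = 0/1, CG = 0
  (m₁,m₂)=(-1/2,0): CG² = 8/35, CG = −√(8/35)   ← matches the target
  (m₁,m₂)=(-3/2,1): CG² = 6/35, CG = +√(6/35)
  (m₁,m₂)=(-5/2,2): CG² = 3/14, CG = +√(3/14)
Pairs with CG² = 8/35: (-1/2,0): −√(8/35)

(-1/2,0): −√(8/35)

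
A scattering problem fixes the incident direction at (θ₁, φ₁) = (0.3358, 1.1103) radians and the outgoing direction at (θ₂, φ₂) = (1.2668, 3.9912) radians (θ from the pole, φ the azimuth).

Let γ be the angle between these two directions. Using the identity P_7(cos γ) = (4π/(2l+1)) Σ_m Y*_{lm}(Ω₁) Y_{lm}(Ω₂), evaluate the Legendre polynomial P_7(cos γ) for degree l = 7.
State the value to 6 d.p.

Term-by-term m-sum for l=7 (normalisation 4π/15 = 0.837758):
  [-7]  conj(Y_{7,-7})(Ω₁) = +0.000017+0.000210i ; Y_{7,-7}(Ω₂) = -0.339886-0.118678i ; Δ = +0.000019-0.000074i
  [-6]  conj(Y_{7,-6})(Ω₁) = +0.002102+0.000836i ; Y_{7,-6}(Ω₂) = +0.158808+0.391617i ; Δ = +0.000006+0.000956i
  [-5]  conj(Y_{7,-5})(Ω₁) = +0.011232-0.010086i ; Y_{7,-5}(Ω₂) = +0.021419-0.042763i ; Δ = -0.000191-0.000696i
  [-4]  conj(Y_{7,-4})(Ω₁) = -0.018795-0.067600i ; Y_{7,-4}(Ω₂) = +0.323166-0.084876i ; Δ = -0.011812-0.020251i
  [-3]  conj(Y_{7,-3})(Ω₁) = -0.224712-0.043055i ; Y_{7,-3}(Ω₂) = -0.140734-0.094795i ; Δ = +0.027543+0.027361i
  [-2]  conj(Y_{7,-2})(Ω₁) = -0.296727+0.390485i ; Y_{7,-2}(Ω₂) = -0.034356-0.266060i ; Δ = +0.114087+0.065532i
  [-1]  conj(Y_{7,-1})(Ω₁) = +0.242070+0.487979i ; Y_{7,-1}(Ω₂) = -0.138057+0.157030i ; Δ = -0.110047-0.029356i
  [+0]  conj(Y_{7,0})(Ω₁) = -0.064475-0.000000i ; Y_{7,0}(Ω₂) = -0.245904+0.000000i ; Δ = +0.015855+0.000000i
  [+1]  conj(Y_{7,1})(Ω₁) = -0.242070+0.487979i ; Y_{7,1}(Ω₂) = +0.138057+0.157030i ; Δ = -0.110047+0.029356i
  [+2]  conj(Y_{7,2})(Ω₁) = -0.296727-0.390485i ; Y_{7,2}(Ω₂) = -0.034356+0.266060i ; Δ = +0.114087-0.065532i
  [+3]  conj(Y_{7,3})(Ω₁) = +0.224712-0.043055i ; Y_{7,3}(Ω₂) = +0.140734-0.094795i ; Δ = +0.027543-0.027361i
  [+4]  conj(Y_{7,4})(Ω₁) = -0.018795+0.067600i ; Y_{7,4}(Ω₂) = +0.323166+0.084876i ; Δ = -0.011812+0.020251i
  [+5]  conj(Y_{7,5})(Ω₁) = -0.011232-0.010086i ; Y_{7,5}(Ω₂) = -0.021419-0.042763i ; Δ = -0.000191+0.000696i
  [+6]  conj(Y_{7,6})(Ω₁) = +0.002102-0.000836i ; Y_{7,6}(Ω₂) = +0.158808-0.391617i ; Δ = +0.000006-0.000956i
  [+7]  conj(Y_{7,7})(Ω₁) = -0.000017+0.000210i ; Y_{7,7}(Ω₂) = +0.339886-0.118678i ; Δ = +0.000019+0.000074i
Σ over m = +0.055067-0.000000i; ×(4π/15) → +0.046133-0.000000i. Real part: 0.046133

0.046133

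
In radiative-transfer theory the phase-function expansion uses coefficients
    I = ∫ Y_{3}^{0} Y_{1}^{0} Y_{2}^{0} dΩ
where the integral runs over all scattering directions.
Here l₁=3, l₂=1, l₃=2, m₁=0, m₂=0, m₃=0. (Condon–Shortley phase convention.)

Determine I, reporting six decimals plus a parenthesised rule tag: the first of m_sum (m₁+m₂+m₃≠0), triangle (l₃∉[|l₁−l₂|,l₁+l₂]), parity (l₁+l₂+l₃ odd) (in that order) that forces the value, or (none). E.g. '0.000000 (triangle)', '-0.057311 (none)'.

0.247767 (none)

m-sum 0 ✓  L=6 even ✓  2≤2≤4 ✓
Π(2lᵢ+1) = 7×3×5 = 105
triangle coeff Δ(3,1,2) = 1/105
Σ_t [1,1]: t=1:−1/4 = -1/4
(3j)²=3/35 [(3 1 2; 0 0 0)], sign=-1
(m-triple is (0,0,0) — same symbol as above.)
⇒ 4πI² = 27/35
I = (+1)√(27/35/(4π)) = 0.24776670
No selection rule forces the value: the integral is nonzero (none).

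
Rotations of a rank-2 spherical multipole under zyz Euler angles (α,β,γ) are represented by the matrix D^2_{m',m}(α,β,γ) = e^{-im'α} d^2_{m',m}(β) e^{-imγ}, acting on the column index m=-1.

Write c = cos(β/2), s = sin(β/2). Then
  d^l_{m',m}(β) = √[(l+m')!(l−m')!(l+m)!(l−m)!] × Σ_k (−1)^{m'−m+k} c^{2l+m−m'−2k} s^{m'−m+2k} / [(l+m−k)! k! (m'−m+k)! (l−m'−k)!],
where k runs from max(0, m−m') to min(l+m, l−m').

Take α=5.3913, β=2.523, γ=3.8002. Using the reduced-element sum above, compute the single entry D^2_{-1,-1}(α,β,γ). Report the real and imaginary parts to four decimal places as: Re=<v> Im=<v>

Re=0.2370 Im=-0.0563

First d^2_{-1,-1}(β=2.5230), then the phase factors e^{-i(-1)α} and e^{-i(-1)γ}:
c=cos(2.523000/2)=0.304388, s=sin(2.523000/2)=0.952548; N=√[1·6·1·6]=6.000000
The bounds max(0,m−m')=0 and min(l+m,l−m')=1 give 2 terms
  k=0: (−1)^0·6.0000/(6)·0.3044^4·0.9525^0 = +0.008584
  k=1: (−1)^1·6.0000/(2)·0.3044^2·0.9525^2 = -0.252204
d^2_{-1,-1}(2.5230) = +0.008584 -0.252204 = -0.243619
Phases: e^{-i·(-1)·5.3913}=+0.627946-0.778257i, e^{-i·(-1)·3.8002}=-0.790845-0.612016i ⇒ D=+0.237020-0.056317i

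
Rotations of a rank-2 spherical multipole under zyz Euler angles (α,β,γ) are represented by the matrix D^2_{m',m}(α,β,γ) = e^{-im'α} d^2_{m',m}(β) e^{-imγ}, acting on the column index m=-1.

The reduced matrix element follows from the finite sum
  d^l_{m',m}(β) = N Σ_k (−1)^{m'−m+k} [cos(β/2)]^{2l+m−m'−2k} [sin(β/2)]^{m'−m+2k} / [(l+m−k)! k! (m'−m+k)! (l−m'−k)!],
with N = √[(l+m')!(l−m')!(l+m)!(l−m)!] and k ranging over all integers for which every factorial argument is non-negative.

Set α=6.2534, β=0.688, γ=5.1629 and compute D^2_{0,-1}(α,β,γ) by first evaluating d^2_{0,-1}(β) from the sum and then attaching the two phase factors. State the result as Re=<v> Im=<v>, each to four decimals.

Re=-0.2616 Im=0.5408

Split into d^2_{0,-1}(β=0.6880) × two z-phases.
Half-angle: c=0.941413, s=0.337255. N=√(2·2·1·6)=4.898979
Admissible k: 0..1 (factorial args all ≥0)
  k=0: (−1)^1·4.8990/(2)·0.9414^3·0.3373^1 = -0.689248
  k=1: (−1)^2·4.8990/(2)·0.9414^1·0.3373^3 = +0.088457
d^2_{0,-1}(0.6880) = -0.689248 +0.088457 = -0.600791
Attach z-rotation phases: D = e^{-i(0)(6.2534)}·(-0.600791)·e^{-i(-1)(5.1629)} = -0.261600+0.540847i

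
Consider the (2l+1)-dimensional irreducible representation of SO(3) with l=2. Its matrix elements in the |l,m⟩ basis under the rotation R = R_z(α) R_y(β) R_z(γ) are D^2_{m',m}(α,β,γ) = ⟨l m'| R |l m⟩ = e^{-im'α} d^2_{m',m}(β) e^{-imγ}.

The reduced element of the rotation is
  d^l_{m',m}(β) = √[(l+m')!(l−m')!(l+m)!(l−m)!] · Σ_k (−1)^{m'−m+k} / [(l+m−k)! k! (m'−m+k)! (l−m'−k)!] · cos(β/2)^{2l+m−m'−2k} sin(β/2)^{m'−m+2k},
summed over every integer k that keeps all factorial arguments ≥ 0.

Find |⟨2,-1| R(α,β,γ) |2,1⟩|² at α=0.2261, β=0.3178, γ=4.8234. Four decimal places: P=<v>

D^2_{-1,1}(0.2261,0.3178,4.8234) = e^{-i·-1·0.2261}·d^2_{-1,1}(0.3178)·e^{-i·1·4.8234}. Compute d first:
c=cos(0.317800/2)=0.987402, s=sin(0.317800/2)=0.158232; N=√[1·6·6·1]=6.000000
k∈{2,3} keeps every argument non-negative
  k=2: (−1)^0·6.0000/(2)·0.9874^2·0.1582^2 = +0.073232
  k=3: (−1)^1·6.0000/(6)·0.9874^0·0.1582^4 = -0.000627
d^2_{-1,1}(0.3178) = +0.073232 -0.000627 = +0.072605
|D^2_{-1,1}|² = |d^2_{-1,1}(β)|² = (+0.072605)² = 0.005271 (the z-rotation phases have unit modulus)

P=0.0053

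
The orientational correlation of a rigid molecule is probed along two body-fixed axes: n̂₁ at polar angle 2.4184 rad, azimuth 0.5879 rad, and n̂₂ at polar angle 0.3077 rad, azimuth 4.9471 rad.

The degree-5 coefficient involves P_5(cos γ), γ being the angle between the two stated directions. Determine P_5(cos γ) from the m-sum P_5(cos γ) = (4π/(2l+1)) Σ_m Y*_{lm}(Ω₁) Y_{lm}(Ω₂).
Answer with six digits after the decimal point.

Term-by-term m-sum for l=5 (normalisation 4π/11 = 1.142397):
  [-5]  conj(Y_{5,-5})(Ω₁) = -0.057715+0.011825i ; Y_{5,-5}(Ω₂) = +0.001091+0.000458i ; Δ = -0.000068-0.000014i
  [-4]  conj(Y_{5,-4})(Ω₁) = +0.148548-0.149919i ; Y_{5,-4}(Ω₂) = +0.006953-0.009497i ; Δ = -0.000391-0.002453i
  [-3]  conj(Y_{5,-3})(Ω₁) = -0.078010+0.399369i ; Y_{5,-3}(Ω₂) = -0.044638-0.052554i ; Δ = +0.024471-0.013727i
  [-2]  conj(Y_{5,-2})(Ω₁) = -0.146918-0.352401i ; Y_{5,-2}(Ω₂) = -0.227902+0.115601i ; Δ = +0.074221+0.063329i
  [-1]  conj(Y_{5,-1})(Ω₁) = -0.041419-0.027607i ; Y_{5,-1}(Ω₂) = +0.126519+0.529105i ; Δ = +0.009367-0.025408i
  [+0]  conj(Y_{5,0})(Ω₁) = +0.389444-0.000000i ; Y_{5,0}(Ω₂) = +0.378207+0.000000i ; Δ = +0.147290+0.000000i
  [+1]  conj(Y_{5,1})(Ω₁) = +0.041419-0.027607i ; Y_{5,1}(Ω₂) = -0.126519+0.529105i ; Δ = +0.009367+0.025408i
  [+2]  conj(Y_{5,2})(Ω₁) = -0.146918+0.352401i ; Y_{5,2}(Ω₂) = -0.227902-0.115601i ; Δ = +0.074221-0.063329i
  [+3]  conj(Y_{5,3})(Ω₁) = +0.078010+0.399369i ; Y_{5,3}(Ω₂) = +0.044638-0.052554i ; Δ = +0.024471+0.013727i
  [+4]  conj(Y_{5,4})(Ω₁) = +0.148548+0.149919i ; Y_{5,4}(Ω₂) = +0.006953+0.009497i ; Δ = -0.000391+0.002453i
  [+5]  conj(Y_{5,5})(Ω₁) = +0.057715+0.011825i ; Y_{5,5}(Ω₂) = -0.001091+0.000458i ; Δ = -0.000068+0.000014i
Accumulated sum +0.362488+0.000000i; after 4π/(2l+1) scaling, +0.414105+0.000000i ⇒ P_5 = 0.414105

0.414105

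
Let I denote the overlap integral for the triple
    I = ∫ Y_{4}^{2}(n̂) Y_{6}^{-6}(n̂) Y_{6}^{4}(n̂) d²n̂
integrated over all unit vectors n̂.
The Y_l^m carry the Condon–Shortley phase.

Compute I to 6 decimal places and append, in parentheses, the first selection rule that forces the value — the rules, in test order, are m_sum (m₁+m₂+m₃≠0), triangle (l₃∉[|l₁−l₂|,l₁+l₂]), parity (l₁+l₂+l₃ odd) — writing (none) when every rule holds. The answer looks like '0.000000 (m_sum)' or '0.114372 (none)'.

0.174397 (none)

Checks pass: Σm=0; 16 even; l₃=6∈[2,10].
(2·4+1)(2·6+1)(2·6+1) = 1521
Δ: 4! 4! 8! / 17! → 1/15315300
sum: t=0:+1/829440 t=1:−1/25920 t=2:+1/9216 t=3:−1/25920 t=4:+1/829440 = 7/207360
3j²(4 6 6; 0 0 0) = Δ·Π!·Σ² = 28/2431  (sign +1)
sum: t=0:+1/3870720 = 1/3870720
3j²(4 6 6; 2 -6 4) = Δ·Π!·Σ² = 135/6188  (sign +1)
combine: 4πI² = 1521·28/2431·135/6188 = 1215/3179
take √, sign +1: I = 0.17439657
No selection rule forces the value: the integral is nonzero (none).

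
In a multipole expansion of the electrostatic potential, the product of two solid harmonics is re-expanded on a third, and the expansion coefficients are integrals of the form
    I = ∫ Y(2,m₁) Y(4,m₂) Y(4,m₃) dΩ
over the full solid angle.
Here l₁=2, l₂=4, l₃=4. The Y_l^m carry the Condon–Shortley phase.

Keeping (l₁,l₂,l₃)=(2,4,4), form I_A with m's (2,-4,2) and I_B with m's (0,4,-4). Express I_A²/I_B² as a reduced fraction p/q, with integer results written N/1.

3/14

Shared (l₁,l₂,l₃)=(2,4,4): N and (l;000)² cancel in I_A²/I_B².
A: Δ = 2!·2!·6!/11! = 1/13860; Racah Σ t=0..0: t=0:+1/2880 = 1/2880; ⇒ 3j(2 4 4; 2 -4 2)² = 2/165, sgn +1
B: Δ = 2!·2!·6!/11! = 1/13860; Racah Σ t=2..2: t=2:+1/2880 = 1/2880; ⇒ 3j(2 4 4; 0 4 -4)² = 28/495, sgn +1
I_A²/I_B² = (2/165)/(28/495) = 3/14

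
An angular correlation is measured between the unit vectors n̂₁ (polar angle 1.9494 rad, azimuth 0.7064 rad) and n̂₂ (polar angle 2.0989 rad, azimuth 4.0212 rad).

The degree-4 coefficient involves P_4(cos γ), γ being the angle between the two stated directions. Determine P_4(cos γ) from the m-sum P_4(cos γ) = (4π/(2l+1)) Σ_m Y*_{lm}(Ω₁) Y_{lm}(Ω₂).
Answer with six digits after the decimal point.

-0.411012

Addition theorem: P_4(cos γ) = (4π/9) Σ_m Y*_{lm}(Ω₁) Y_{lm}(Ω₂), m = −4…4:
  term(m=-4) = +0.062524-0.051902i   from Y*(Ω₁)=-0.313541+0.102512i, Y(Ω₂)=-0.229050+0.090647i
  term(m=-3) = -0.130946+0.074909i   from Y*(Ω₁)=+0.193491-0.316725i, Y(Ω₂)=-0.356160-0.195854i
  term(m=-2) = -0.002301+0.000830i   from Y*(Ω₁)=-0.001984-0.012450i, Y(Ω₂)=-0.036341-0.190588i
  term(m=-1) = -0.082344+0.014407i   from Y*(Ω₁)=+0.252594+0.215536i, Y(Ω₂)=-0.160479+0.193970i
  term(m=+0) = +0.011766+0.000000i   from Y*(Ω₁)=-0.047112-0.000000i, Y(Ω₂)=-0.249745+0.000000i
  term(m=+1) = -0.082344-0.014407i   from Y*(Ω₁)=-0.252594+0.215536i, Y(Ω₂)=+0.160479+0.193970i
  term(m=+2) = -0.002301-0.000830i   from Y*(Ω₁)=-0.001984+0.012450i, Y(Ω₂)=-0.036341+0.190588i
  term(m=+3) = -0.130946-0.074909i   from Y*(Ω₁)=-0.193491-0.316725i, Y(Ω₂)=+0.356160-0.195854i
  term(m=+4) = +0.062524+0.051902i   from Y*(Ω₁)=-0.313541-0.102512i, Y(Ω₂)=-0.229050-0.090647i
Σ over m = -0.294365+0.000000i; ×(4π/9) → -0.411012+0.000000i. Real part: -0.411012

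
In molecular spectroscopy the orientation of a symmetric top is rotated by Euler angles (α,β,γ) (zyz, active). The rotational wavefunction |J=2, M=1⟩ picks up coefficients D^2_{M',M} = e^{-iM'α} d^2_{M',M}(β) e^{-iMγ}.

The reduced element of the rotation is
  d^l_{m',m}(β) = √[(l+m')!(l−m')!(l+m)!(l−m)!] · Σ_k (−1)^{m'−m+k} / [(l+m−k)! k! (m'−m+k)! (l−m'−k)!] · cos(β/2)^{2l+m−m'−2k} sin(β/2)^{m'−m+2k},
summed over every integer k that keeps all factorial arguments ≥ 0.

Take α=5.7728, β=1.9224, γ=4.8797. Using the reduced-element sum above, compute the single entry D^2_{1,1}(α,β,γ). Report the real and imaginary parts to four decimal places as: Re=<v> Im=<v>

Split into d^2_{1,1}(β=1.9224) × two z-phases.
Half-angle: c=0.572537, s=0.819879. N=√(6·1·6·1)=6.000000
Admissible k: 0..1 (factorial args all ≥0)
  k=0: (−1)^0·6.0000/(6)·0.5725^4·0.8199^0 = +0.107452
  k=1: (−1)^1·6.0000/(2)·0.5725^2·0.8199^2 = -0.661040
d^2_{1,1}(1.9224) = +0.107452 -0.661040 = -0.553588
Phases: e^{-i·(1)·5.7728}=+0.872556+0.488513i, e^{-i·(1)·4.8797}=+0.166532+0.986036i ⇒ D=+0.186218-0.521328i

Re=0.1862 Im=-0.5213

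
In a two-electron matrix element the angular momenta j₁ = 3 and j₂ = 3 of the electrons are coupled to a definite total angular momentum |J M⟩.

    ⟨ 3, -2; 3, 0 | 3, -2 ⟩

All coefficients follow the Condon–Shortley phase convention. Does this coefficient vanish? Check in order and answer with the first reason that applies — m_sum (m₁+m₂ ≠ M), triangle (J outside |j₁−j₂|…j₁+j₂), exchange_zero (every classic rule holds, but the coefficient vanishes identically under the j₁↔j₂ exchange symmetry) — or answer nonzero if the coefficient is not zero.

nonzero

m-sum: m₁+m₂ = -2+0 = -2, M = -2  ✓
triangle: |j₁−j₂| = 0 ≤ J = 3 ≤ j₁+j₂ = 6  ✓
exchange: j₁≠j₂ or m₁≠m₂ — the exchange symmetry imposes no constraint here
value check: CG = +√(1/6) = +0.408248 ≠ 0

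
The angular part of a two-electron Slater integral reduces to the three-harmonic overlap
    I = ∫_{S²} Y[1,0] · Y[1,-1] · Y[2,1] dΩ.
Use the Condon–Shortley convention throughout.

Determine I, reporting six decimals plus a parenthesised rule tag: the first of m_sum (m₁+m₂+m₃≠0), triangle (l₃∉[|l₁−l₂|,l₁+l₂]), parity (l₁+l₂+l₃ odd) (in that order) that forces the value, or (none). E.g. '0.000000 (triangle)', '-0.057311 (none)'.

-0.218510 (none)

m-sum 0 ✓  L=4 even ✓  0≤2≤2 ✓
Π(2lᵢ+1) = 3×3×5 = 45
triangle coeff Δ(1,1,2) = 1/30
Σ_t [0,0]: t=0:+1/1 = 1/1
(3j)²=2/15 [(1 1 2; 0 0 0)], sign=+1
Σ_t [0,0]: t=0:+1/2 = 1/2
(3j)²=1/10 [(1 1 2; 0 -1 1)], sign=-1
⇒ 4πI² = 3/5
I = (-1)√(3/5/(4π)) = -0.21850969
No selection rule forces the value: the integral is nonzero (none).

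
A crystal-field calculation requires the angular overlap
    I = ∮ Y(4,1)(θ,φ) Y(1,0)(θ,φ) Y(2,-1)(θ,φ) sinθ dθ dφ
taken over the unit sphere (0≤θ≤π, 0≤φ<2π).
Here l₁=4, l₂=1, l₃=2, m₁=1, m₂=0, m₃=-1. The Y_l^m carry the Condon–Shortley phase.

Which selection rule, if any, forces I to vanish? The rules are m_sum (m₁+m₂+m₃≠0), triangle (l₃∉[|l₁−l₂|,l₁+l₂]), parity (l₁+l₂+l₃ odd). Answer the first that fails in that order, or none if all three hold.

triangle

Σmᵢ = 0  ✓
l₃∈[|l₁−l₂|,l₁+l₂]=[3,5] required, l₃=2 fails  ✗
Σlᵢ = 7 ⇒ odd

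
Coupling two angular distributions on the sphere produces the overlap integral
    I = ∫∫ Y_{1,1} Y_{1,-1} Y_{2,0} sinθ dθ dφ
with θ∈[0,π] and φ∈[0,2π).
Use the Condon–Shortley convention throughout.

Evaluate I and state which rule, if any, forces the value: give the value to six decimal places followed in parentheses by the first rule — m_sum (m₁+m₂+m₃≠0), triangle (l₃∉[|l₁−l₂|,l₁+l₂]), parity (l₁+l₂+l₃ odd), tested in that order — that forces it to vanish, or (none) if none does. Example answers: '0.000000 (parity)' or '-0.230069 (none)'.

0.126157 (none)

Checks pass: Σm=0; 4 even; l₃=2∈[0,2].
(2·1+1)(2·1+1)(2·2+1) = 45
Δ: 0! 2! 2! / 5! → 1/30
sum: t=0:+1/1 = 1/1
3j²(1 1 2; 0 0 0) = Δ·Π!·Σ² = 2/15  (sign +1)
sum: t=0:+1/4 = 1/4
3j²(1 1 2; 1 -1 0) = Δ·Π!·Σ² = 1/30  (sign +1)
combine: 4πI² = 45·2/15·1/30 = 1/5
take √, sign +1: I = 0.12615663
No selection rule forces the value: the integral is nonzero (none).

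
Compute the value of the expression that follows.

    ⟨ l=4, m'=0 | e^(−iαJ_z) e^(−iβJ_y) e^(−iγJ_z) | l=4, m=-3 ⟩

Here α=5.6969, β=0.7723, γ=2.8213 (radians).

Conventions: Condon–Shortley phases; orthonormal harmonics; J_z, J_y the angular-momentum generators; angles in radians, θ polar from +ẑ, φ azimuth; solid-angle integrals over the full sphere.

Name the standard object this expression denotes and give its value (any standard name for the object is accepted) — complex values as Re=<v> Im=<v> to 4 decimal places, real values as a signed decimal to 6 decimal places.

This is a Wigner D-matrix element — the rotation-matrix element ⟨l m'| R(α,β,γ) |l m⟩ in the angular-momentum basis.
D^4_{0,-3}(5.6969,0.7723,2.8213) = e^{-i·0·5.6969}·d^4_{0,-3}(0.7723)·e^{-i·-3·2.8213}. Compute d first:
Half-angle: c=0.926366, s=0.376625. N=√(24·24·1·5040)=1703.830978
Admissible k: 0..1 (factorial args all ≥0)
  k=0: (−1)^3·1703.8310/(144)·0.9264^5·0.3766^3 = -0.431224
  k=1: (−1)^4·1703.8310/(144)·0.9264^3·0.3766^5 = +0.071278
d^4_{0,-3}(0.7723) = -0.431224 +0.071278 = -0.359946
Phases: e^{-i·(0)·5.6969}=+1.000000+0.000000i, e^{-i·(-3)·2.8213}=-0.572801+0.819695i ⇒ D=+0.206177-0.295046i

Wigner D-matrix element, Re=0.2062 Im=-0.2950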